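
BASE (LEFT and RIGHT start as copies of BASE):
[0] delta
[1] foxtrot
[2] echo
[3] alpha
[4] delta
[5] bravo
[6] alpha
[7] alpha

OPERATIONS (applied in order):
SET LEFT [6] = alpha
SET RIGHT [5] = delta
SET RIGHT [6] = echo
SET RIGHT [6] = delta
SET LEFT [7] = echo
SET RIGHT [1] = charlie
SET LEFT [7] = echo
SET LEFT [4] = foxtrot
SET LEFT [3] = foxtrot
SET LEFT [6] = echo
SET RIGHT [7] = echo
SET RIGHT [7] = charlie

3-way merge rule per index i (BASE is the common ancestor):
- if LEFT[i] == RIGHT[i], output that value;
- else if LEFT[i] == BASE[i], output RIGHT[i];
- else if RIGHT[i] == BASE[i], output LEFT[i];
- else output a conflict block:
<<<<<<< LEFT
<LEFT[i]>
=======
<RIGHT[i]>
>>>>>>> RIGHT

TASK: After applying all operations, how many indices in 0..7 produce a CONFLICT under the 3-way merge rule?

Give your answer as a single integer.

Answer: 2

Derivation:
Final LEFT:  [delta, foxtrot, echo, foxtrot, foxtrot, bravo, echo, echo]
Final RIGHT: [delta, charlie, echo, alpha, delta, delta, delta, charlie]
i=0: L=delta R=delta -> agree -> delta
i=1: L=foxtrot=BASE, R=charlie -> take RIGHT -> charlie
i=2: L=echo R=echo -> agree -> echo
i=3: L=foxtrot, R=alpha=BASE -> take LEFT -> foxtrot
i=4: L=foxtrot, R=delta=BASE -> take LEFT -> foxtrot
i=5: L=bravo=BASE, R=delta -> take RIGHT -> delta
i=6: BASE=alpha L=echo R=delta all differ -> CONFLICT
i=7: BASE=alpha L=echo R=charlie all differ -> CONFLICT
Conflict count: 2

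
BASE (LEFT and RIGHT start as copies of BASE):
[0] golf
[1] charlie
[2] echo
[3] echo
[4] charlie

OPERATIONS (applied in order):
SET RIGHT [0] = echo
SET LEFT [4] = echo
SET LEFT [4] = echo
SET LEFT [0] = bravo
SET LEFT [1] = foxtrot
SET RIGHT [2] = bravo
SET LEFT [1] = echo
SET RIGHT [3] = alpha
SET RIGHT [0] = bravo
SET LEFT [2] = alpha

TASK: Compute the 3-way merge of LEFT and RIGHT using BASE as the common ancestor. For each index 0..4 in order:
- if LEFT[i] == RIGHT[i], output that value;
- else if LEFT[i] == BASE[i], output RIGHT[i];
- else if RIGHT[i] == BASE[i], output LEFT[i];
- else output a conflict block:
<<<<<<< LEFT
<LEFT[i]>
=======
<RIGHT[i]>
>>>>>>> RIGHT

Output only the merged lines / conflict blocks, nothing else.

Answer: bravo
echo
<<<<<<< LEFT
alpha
=======
bravo
>>>>>>> RIGHT
alpha
echo

Derivation:
Final LEFT:  [bravo, echo, alpha, echo, echo]
Final RIGHT: [bravo, charlie, bravo, alpha, charlie]
i=0: L=bravo R=bravo -> agree -> bravo
i=1: L=echo, R=charlie=BASE -> take LEFT -> echo
i=2: BASE=echo L=alpha R=bravo all differ -> CONFLICT
i=3: L=echo=BASE, R=alpha -> take RIGHT -> alpha
i=4: L=echo, R=charlie=BASE -> take LEFT -> echo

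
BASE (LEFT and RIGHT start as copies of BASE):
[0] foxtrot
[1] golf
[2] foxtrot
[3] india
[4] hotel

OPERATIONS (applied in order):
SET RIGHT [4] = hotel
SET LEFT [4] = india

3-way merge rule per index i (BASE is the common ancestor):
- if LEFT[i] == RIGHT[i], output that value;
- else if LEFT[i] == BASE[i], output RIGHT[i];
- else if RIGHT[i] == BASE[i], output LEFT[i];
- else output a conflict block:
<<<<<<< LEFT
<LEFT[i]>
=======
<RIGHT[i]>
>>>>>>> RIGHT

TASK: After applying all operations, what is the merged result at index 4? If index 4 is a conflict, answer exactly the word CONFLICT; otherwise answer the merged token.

Answer: india

Derivation:
Final LEFT:  [foxtrot, golf, foxtrot, india, india]
Final RIGHT: [foxtrot, golf, foxtrot, india, hotel]
i=0: L=foxtrot R=foxtrot -> agree -> foxtrot
i=1: L=golf R=golf -> agree -> golf
i=2: L=foxtrot R=foxtrot -> agree -> foxtrot
i=3: L=india R=india -> agree -> india
i=4: L=india, R=hotel=BASE -> take LEFT -> india
Index 4 -> india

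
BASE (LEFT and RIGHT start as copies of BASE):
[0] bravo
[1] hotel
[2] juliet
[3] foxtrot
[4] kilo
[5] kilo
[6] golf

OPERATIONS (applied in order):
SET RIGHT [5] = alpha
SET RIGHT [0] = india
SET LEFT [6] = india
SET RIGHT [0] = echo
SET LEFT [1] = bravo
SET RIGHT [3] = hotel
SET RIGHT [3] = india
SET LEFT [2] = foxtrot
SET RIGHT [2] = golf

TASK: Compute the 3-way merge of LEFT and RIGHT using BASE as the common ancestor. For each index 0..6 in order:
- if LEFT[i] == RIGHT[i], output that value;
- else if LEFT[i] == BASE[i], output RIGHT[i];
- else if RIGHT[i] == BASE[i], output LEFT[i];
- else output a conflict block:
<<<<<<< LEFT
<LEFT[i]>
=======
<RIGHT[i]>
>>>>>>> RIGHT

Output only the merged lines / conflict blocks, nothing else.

Final LEFT:  [bravo, bravo, foxtrot, foxtrot, kilo, kilo, india]
Final RIGHT: [echo, hotel, golf, india, kilo, alpha, golf]
i=0: L=bravo=BASE, R=echo -> take RIGHT -> echo
i=1: L=bravo, R=hotel=BASE -> take LEFT -> bravo
i=2: BASE=juliet L=foxtrot R=golf all differ -> CONFLICT
i=3: L=foxtrot=BASE, R=india -> take RIGHT -> india
i=4: L=kilo R=kilo -> agree -> kilo
i=5: L=kilo=BASE, R=alpha -> take RIGHT -> alpha
i=6: L=india, R=golf=BASE -> take LEFT -> india

Answer: echo
bravo
<<<<<<< LEFT
foxtrot
=======
golf
>>>>>>> RIGHT
india
kilo
alpha
india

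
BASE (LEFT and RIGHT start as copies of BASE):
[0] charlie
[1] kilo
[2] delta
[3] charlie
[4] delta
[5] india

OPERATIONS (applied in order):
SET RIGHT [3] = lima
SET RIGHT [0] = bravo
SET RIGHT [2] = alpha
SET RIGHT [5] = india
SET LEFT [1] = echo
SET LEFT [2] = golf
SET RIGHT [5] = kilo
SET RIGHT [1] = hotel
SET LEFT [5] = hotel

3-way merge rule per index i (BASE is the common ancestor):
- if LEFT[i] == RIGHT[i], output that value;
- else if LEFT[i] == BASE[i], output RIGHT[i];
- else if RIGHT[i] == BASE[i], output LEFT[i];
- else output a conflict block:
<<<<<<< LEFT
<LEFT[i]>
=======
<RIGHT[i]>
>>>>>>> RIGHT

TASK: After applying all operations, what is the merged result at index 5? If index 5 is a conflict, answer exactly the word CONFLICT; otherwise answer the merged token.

Answer: CONFLICT

Derivation:
Final LEFT:  [charlie, echo, golf, charlie, delta, hotel]
Final RIGHT: [bravo, hotel, alpha, lima, delta, kilo]
i=0: L=charlie=BASE, R=bravo -> take RIGHT -> bravo
i=1: BASE=kilo L=echo R=hotel all differ -> CONFLICT
i=2: BASE=delta L=golf R=alpha all differ -> CONFLICT
i=3: L=charlie=BASE, R=lima -> take RIGHT -> lima
i=4: L=delta R=delta -> agree -> delta
i=5: BASE=india L=hotel R=kilo all differ -> CONFLICT
Index 5 -> CONFLICT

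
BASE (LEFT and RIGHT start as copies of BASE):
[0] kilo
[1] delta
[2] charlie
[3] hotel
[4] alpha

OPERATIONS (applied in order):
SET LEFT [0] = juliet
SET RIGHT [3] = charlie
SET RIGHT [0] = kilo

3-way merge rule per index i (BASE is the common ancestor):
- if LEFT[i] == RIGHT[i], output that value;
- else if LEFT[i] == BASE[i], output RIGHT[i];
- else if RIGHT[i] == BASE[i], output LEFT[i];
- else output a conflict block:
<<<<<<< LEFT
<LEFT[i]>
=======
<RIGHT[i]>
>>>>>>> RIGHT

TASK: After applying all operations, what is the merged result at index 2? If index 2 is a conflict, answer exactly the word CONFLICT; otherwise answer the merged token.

Final LEFT:  [juliet, delta, charlie, hotel, alpha]
Final RIGHT: [kilo, delta, charlie, charlie, alpha]
i=0: L=juliet, R=kilo=BASE -> take LEFT -> juliet
i=1: L=delta R=delta -> agree -> delta
i=2: L=charlie R=charlie -> agree -> charlie
i=3: L=hotel=BASE, R=charlie -> take RIGHT -> charlie
i=4: L=alpha R=alpha -> agree -> alpha
Index 2 -> charlie

Answer: charlie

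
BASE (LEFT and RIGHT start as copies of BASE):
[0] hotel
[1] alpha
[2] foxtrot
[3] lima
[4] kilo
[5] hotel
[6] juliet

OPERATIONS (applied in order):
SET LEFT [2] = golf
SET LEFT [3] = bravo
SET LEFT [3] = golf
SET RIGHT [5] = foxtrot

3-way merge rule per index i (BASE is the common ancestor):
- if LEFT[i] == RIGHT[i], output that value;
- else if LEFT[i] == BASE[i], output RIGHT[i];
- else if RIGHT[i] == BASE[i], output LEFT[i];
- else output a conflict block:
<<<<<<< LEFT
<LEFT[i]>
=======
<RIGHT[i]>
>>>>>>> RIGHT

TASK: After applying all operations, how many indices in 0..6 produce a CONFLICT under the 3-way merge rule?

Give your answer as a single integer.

Answer: 0

Derivation:
Final LEFT:  [hotel, alpha, golf, golf, kilo, hotel, juliet]
Final RIGHT: [hotel, alpha, foxtrot, lima, kilo, foxtrot, juliet]
i=0: L=hotel R=hotel -> agree -> hotel
i=1: L=alpha R=alpha -> agree -> alpha
i=2: L=golf, R=foxtrot=BASE -> take LEFT -> golf
i=3: L=golf, R=lima=BASE -> take LEFT -> golf
i=4: L=kilo R=kilo -> agree -> kilo
i=5: L=hotel=BASE, R=foxtrot -> take RIGHT -> foxtrot
i=6: L=juliet R=juliet -> agree -> juliet
Conflict count: 0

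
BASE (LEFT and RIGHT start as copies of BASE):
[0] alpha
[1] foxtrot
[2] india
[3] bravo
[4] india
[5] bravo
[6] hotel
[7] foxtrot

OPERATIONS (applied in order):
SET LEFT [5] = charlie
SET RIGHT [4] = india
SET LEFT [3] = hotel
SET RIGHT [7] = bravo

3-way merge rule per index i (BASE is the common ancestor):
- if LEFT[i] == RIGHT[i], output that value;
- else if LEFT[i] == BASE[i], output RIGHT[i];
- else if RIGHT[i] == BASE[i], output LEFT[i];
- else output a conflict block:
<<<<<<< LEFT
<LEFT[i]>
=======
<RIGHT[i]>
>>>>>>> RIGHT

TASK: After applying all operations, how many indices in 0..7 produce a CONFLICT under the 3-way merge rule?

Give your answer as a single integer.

Answer: 0

Derivation:
Final LEFT:  [alpha, foxtrot, india, hotel, india, charlie, hotel, foxtrot]
Final RIGHT: [alpha, foxtrot, india, bravo, india, bravo, hotel, bravo]
i=0: L=alpha R=alpha -> agree -> alpha
i=1: L=foxtrot R=foxtrot -> agree -> foxtrot
i=2: L=india R=india -> agree -> india
i=3: L=hotel, R=bravo=BASE -> take LEFT -> hotel
i=4: L=india R=india -> agree -> india
i=5: L=charlie, R=bravo=BASE -> take LEFT -> charlie
i=6: L=hotel R=hotel -> agree -> hotel
i=7: L=foxtrot=BASE, R=bravo -> take RIGHT -> bravo
Conflict count: 0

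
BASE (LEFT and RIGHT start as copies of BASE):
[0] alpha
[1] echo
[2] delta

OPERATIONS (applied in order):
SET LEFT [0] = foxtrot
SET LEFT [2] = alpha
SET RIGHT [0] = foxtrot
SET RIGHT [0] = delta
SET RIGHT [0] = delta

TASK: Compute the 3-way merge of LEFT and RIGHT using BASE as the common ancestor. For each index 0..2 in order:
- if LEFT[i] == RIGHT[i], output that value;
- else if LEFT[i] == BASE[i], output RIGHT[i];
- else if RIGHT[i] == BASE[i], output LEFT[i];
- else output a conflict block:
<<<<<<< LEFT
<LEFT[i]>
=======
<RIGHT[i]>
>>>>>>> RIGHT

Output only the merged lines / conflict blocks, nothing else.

Final LEFT:  [foxtrot, echo, alpha]
Final RIGHT: [delta, echo, delta]
i=0: BASE=alpha L=foxtrot R=delta all differ -> CONFLICT
i=1: L=echo R=echo -> agree -> echo
i=2: L=alpha, R=delta=BASE -> take LEFT -> alpha

Answer: <<<<<<< LEFT
foxtrot
=======
delta
>>>>>>> RIGHT
echo
alpha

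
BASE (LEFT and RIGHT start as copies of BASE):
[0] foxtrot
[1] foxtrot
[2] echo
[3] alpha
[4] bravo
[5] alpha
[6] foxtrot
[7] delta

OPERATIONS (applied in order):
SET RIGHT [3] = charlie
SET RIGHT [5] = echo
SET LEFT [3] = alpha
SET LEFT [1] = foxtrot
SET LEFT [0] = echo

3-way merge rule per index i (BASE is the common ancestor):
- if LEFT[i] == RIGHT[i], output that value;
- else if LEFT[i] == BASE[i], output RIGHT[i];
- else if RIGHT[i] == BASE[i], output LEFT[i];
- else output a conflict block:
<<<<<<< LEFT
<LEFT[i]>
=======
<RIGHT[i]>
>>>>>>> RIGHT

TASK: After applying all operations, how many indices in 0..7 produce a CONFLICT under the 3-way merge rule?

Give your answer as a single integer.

Final LEFT:  [echo, foxtrot, echo, alpha, bravo, alpha, foxtrot, delta]
Final RIGHT: [foxtrot, foxtrot, echo, charlie, bravo, echo, foxtrot, delta]
i=0: L=echo, R=foxtrot=BASE -> take LEFT -> echo
i=1: L=foxtrot R=foxtrot -> agree -> foxtrot
i=2: L=echo R=echo -> agree -> echo
i=3: L=alpha=BASE, R=charlie -> take RIGHT -> charlie
i=4: L=bravo R=bravo -> agree -> bravo
i=5: L=alpha=BASE, R=echo -> take RIGHT -> echo
i=6: L=foxtrot R=foxtrot -> agree -> foxtrot
i=7: L=delta R=delta -> agree -> delta
Conflict count: 0

Answer: 0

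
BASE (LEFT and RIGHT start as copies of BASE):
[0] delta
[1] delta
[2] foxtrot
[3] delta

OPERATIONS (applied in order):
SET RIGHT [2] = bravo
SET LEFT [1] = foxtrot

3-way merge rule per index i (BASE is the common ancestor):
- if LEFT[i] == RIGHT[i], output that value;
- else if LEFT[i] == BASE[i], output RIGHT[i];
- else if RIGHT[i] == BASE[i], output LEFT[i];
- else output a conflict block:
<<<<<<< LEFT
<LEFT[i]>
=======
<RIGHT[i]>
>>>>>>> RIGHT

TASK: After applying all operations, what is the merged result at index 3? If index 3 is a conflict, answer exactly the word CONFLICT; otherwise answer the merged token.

Final LEFT:  [delta, foxtrot, foxtrot, delta]
Final RIGHT: [delta, delta, bravo, delta]
i=0: L=delta R=delta -> agree -> delta
i=1: L=foxtrot, R=delta=BASE -> take LEFT -> foxtrot
i=2: L=foxtrot=BASE, R=bravo -> take RIGHT -> bravo
i=3: L=delta R=delta -> agree -> delta
Index 3 -> delta

Answer: delta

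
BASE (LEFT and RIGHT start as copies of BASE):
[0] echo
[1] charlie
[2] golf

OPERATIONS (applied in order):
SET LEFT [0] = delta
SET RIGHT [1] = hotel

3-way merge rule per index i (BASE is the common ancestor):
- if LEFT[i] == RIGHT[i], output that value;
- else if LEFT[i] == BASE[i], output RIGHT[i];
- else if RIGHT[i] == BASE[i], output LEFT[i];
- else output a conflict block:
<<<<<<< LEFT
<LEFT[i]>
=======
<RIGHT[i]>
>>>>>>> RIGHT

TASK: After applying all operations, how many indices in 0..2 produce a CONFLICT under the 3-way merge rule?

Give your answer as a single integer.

Final LEFT:  [delta, charlie, golf]
Final RIGHT: [echo, hotel, golf]
i=0: L=delta, R=echo=BASE -> take LEFT -> delta
i=1: L=charlie=BASE, R=hotel -> take RIGHT -> hotel
i=2: L=golf R=golf -> agree -> golf
Conflict count: 0

Answer: 0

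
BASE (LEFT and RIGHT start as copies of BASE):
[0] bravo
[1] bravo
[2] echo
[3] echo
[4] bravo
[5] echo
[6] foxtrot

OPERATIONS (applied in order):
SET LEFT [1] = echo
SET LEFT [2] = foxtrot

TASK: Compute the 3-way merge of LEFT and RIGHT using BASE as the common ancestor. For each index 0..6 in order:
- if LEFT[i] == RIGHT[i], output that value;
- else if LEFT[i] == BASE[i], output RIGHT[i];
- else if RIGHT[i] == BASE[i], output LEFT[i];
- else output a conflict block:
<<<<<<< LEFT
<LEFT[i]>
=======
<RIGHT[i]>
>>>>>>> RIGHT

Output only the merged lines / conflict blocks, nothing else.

Final LEFT:  [bravo, echo, foxtrot, echo, bravo, echo, foxtrot]
Final RIGHT: [bravo, bravo, echo, echo, bravo, echo, foxtrot]
i=0: L=bravo R=bravo -> agree -> bravo
i=1: L=echo, R=bravo=BASE -> take LEFT -> echo
i=2: L=foxtrot, R=echo=BASE -> take LEFT -> foxtrot
i=3: L=echo R=echo -> agree -> echo
i=4: L=bravo R=bravo -> agree -> bravo
i=5: L=echo R=echo -> agree -> echo
i=6: L=foxtrot R=foxtrot -> agree -> foxtrot

Answer: bravo
echo
foxtrot
echo
bravo
echo
foxtrot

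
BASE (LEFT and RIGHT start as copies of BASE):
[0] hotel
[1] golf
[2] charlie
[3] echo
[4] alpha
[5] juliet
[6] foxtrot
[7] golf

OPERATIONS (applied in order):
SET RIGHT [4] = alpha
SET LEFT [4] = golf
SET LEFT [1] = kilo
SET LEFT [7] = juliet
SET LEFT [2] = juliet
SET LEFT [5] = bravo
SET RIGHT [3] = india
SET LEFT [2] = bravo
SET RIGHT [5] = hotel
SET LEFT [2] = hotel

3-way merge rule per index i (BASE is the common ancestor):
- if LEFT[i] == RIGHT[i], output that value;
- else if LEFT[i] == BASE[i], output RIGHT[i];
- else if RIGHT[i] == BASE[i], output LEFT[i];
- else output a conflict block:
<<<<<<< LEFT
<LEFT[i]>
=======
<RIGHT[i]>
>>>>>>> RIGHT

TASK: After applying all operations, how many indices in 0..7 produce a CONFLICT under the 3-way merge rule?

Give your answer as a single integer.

Final LEFT:  [hotel, kilo, hotel, echo, golf, bravo, foxtrot, juliet]
Final RIGHT: [hotel, golf, charlie, india, alpha, hotel, foxtrot, golf]
i=0: L=hotel R=hotel -> agree -> hotel
i=1: L=kilo, R=golf=BASE -> take LEFT -> kilo
i=2: L=hotel, R=charlie=BASE -> take LEFT -> hotel
i=3: L=echo=BASE, R=india -> take RIGHT -> india
i=4: L=golf, R=alpha=BASE -> take LEFT -> golf
i=5: BASE=juliet L=bravo R=hotel all differ -> CONFLICT
i=6: L=foxtrot R=foxtrot -> agree -> foxtrot
i=7: L=juliet, R=golf=BASE -> take LEFT -> juliet
Conflict count: 1

Answer: 1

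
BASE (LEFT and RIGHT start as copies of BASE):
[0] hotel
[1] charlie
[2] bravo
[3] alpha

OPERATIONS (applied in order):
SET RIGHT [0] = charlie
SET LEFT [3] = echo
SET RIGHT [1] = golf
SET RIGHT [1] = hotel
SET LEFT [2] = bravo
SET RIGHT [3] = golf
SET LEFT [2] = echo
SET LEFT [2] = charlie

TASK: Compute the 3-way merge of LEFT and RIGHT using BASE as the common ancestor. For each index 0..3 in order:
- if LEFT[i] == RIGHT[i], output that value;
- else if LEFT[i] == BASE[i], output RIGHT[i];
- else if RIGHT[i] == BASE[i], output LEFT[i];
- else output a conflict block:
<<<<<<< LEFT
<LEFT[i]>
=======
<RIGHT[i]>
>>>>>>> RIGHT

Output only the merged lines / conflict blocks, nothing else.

Final LEFT:  [hotel, charlie, charlie, echo]
Final RIGHT: [charlie, hotel, bravo, golf]
i=0: L=hotel=BASE, R=charlie -> take RIGHT -> charlie
i=1: L=charlie=BASE, R=hotel -> take RIGHT -> hotel
i=2: L=charlie, R=bravo=BASE -> take LEFT -> charlie
i=3: BASE=alpha L=echo R=golf all differ -> CONFLICT

Answer: charlie
hotel
charlie
<<<<<<< LEFT
echo
=======
golf
>>>>>>> RIGHT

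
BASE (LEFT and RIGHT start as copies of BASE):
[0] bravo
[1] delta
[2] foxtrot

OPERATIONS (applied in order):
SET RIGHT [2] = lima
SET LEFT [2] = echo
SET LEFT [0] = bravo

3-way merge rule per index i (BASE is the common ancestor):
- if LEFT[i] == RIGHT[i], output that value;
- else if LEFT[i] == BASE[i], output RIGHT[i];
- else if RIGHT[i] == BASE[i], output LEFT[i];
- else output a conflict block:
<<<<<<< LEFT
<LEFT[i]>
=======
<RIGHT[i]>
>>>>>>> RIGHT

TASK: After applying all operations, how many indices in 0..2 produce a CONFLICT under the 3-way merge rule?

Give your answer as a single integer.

Final LEFT:  [bravo, delta, echo]
Final RIGHT: [bravo, delta, lima]
i=0: L=bravo R=bravo -> agree -> bravo
i=1: L=delta R=delta -> agree -> delta
i=2: BASE=foxtrot L=echo R=lima all differ -> CONFLICT
Conflict count: 1

Answer: 1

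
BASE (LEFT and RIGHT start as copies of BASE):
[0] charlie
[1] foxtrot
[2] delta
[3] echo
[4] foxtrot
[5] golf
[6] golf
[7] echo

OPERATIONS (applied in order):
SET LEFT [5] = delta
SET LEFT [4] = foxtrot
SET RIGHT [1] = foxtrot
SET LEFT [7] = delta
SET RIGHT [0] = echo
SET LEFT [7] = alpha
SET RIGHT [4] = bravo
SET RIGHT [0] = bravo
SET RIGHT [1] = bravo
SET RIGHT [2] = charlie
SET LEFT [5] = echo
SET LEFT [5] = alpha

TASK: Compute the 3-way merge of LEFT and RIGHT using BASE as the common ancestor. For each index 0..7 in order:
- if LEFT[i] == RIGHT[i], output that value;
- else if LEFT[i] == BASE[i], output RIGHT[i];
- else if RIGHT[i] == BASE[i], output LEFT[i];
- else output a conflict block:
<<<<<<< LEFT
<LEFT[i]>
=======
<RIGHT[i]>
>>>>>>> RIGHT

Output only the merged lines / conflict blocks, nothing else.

Final LEFT:  [charlie, foxtrot, delta, echo, foxtrot, alpha, golf, alpha]
Final RIGHT: [bravo, bravo, charlie, echo, bravo, golf, golf, echo]
i=0: L=charlie=BASE, R=bravo -> take RIGHT -> bravo
i=1: L=foxtrot=BASE, R=bravo -> take RIGHT -> bravo
i=2: L=delta=BASE, R=charlie -> take RIGHT -> charlie
i=3: L=echo R=echo -> agree -> echo
i=4: L=foxtrot=BASE, R=bravo -> take RIGHT -> bravo
i=5: L=alpha, R=golf=BASE -> take LEFT -> alpha
i=6: L=golf R=golf -> agree -> golf
i=7: L=alpha, R=echo=BASE -> take LEFT -> alpha

Answer: bravo
bravo
charlie
echo
bravo
alpha
golf
alpha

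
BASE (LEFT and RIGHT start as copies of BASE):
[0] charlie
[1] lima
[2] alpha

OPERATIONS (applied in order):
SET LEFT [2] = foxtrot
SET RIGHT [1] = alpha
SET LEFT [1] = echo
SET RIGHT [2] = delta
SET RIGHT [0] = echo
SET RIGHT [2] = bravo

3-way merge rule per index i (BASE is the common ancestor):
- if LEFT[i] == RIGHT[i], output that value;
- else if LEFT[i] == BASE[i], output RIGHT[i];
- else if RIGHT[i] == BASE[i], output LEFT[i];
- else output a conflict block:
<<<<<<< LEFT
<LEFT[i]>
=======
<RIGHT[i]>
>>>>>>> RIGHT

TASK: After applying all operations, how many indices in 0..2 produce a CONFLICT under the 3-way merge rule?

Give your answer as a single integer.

Final LEFT:  [charlie, echo, foxtrot]
Final RIGHT: [echo, alpha, bravo]
i=0: L=charlie=BASE, R=echo -> take RIGHT -> echo
i=1: BASE=lima L=echo R=alpha all differ -> CONFLICT
i=2: BASE=alpha L=foxtrot R=bravo all differ -> CONFLICT
Conflict count: 2

Answer: 2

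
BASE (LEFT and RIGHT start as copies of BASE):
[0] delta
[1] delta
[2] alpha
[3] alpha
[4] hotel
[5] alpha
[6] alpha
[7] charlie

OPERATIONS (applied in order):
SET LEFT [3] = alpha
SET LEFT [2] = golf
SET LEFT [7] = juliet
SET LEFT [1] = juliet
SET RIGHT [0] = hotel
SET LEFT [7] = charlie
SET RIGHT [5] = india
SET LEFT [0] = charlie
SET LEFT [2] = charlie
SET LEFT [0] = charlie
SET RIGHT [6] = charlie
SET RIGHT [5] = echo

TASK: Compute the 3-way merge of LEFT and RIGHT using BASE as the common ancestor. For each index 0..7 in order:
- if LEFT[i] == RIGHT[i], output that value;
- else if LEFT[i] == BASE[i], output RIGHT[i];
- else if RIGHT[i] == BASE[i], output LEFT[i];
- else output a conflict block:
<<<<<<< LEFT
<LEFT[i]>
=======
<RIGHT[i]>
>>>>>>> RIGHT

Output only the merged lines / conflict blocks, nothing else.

Final LEFT:  [charlie, juliet, charlie, alpha, hotel, alpha, alpha, charlie]
Final RIGHT: [hotel, delta, alpha, alpha, hotel, echo, charlie, charlie]
i=0: BASE=delta L=charlie R=hotel all differ -> CONFLICT
i=1: L=juliet, R=delta=BASE -> take LEFT -> juliet
i=2: L=charlie, R=alpha=BASE -> take LEFT -> charlie
i=3: L=alpha R=alpha -> agree -> alpha
i=4: L=hotel R=hotel -> agree -> hotel
i=5: L=alpha=BASE, R=echo -> take RIGHT -> echo
i=6: L=alpha=BASE, R=charlie -> take RIGHT -> charlie
i=7: L=charlie R=charlie -> agree -> charlie

Answer: <<<<<<< LEFT
charlie
=======
hotel
>>>>>>> RIGHT
juliet
charlie
alpha
hotel
echo
charlie
charlie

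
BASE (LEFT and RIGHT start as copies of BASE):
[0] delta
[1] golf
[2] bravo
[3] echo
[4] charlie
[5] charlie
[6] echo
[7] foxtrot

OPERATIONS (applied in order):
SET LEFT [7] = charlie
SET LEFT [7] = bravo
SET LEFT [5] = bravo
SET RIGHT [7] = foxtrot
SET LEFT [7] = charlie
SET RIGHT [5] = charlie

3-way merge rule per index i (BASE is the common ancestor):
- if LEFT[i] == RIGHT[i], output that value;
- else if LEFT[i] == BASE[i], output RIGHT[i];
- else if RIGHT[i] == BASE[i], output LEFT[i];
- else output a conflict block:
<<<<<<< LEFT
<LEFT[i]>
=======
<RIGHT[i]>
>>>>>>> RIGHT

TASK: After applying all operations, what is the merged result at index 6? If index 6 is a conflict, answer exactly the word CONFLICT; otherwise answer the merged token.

Final LEFT:  [delta, golf, bravo, echo, charlie, bravo, echo, charlie]
Final RIGHT: [delta, golf, bravo, echo, charlie, charlie, echo, foxtrot]
i=0: L=delta R=delta -> agree -> delta
i=1: L=golf R=golf -> agree -> golf
i=2: L=bravo R=bravo -> agree -> bravo
i=3: L=echo R=echo -> agree -> echo
i=4: L=charlie R=charlie -> agree -> charlie
i=5: L=bravo, R=charlie=BASE -> take LEFT -> bravo
i=6: L=echo R=echo -> agree -> echo
i=7: L=charlie, R=foxtrot=BASE -> take LEFT -> charlie
Index 6 -> echo

Answer: echo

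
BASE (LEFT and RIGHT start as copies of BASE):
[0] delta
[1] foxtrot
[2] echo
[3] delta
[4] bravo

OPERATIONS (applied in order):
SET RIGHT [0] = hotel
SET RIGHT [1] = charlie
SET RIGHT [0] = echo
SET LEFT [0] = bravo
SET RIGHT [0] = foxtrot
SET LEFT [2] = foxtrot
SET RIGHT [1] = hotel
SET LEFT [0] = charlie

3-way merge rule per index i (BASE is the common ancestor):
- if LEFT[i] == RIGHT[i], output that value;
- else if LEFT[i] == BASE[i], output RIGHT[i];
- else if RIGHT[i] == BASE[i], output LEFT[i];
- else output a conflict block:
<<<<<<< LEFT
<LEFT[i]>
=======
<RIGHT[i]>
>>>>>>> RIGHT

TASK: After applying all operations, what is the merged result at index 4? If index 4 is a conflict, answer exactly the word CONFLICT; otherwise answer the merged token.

Answer: bravo

Derivation:
Final LEFT:  [charlie, foxtrot, foxtrot, delta, bravo]
Final RIGHT: [foxtrot, hotel, echo, delta, bravo]
i=0: BASE=delta L=charlie R=foxtrot all differ -> CONFLICT
i=1: L=foxtrot=BASE, R=hotel -> take RIGHT -> hotel
i=2: L=foxtrot, R=echo=BASE -> take LEFT -> foxtrot
i=3: L=delta R=delta -> agree -> delta
i=4: L=bravo R=bravo -> agree -> bravo
Index 4 -> bravo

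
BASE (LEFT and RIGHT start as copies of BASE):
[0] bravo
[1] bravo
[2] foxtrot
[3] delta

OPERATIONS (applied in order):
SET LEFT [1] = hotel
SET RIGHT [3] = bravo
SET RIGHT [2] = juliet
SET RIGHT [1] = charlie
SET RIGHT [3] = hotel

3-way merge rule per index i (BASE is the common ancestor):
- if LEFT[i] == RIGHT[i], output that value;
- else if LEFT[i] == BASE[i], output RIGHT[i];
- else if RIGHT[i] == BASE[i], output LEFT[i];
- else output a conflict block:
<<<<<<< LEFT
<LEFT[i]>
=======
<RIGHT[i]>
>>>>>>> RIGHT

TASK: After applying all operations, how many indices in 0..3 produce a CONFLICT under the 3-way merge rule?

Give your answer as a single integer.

Final LEFT:  [bravo, hotel, foxtrot, delta]
Final RIGHT: [bravo, charlie, juliet, hotel]
i=0: L=bravo R=bravo -> agree -> bravo
i=1: BASE=bravo L=hotel R=charlie all differ -> CONFLICT
i=2: L=foxtrot=BASE, R=juliet -> take RIGHT -> juliet
i=3: L=delta=BASE, R=hotel -> take RIGHT -> hotel
Conflict count: 1

Answer: 1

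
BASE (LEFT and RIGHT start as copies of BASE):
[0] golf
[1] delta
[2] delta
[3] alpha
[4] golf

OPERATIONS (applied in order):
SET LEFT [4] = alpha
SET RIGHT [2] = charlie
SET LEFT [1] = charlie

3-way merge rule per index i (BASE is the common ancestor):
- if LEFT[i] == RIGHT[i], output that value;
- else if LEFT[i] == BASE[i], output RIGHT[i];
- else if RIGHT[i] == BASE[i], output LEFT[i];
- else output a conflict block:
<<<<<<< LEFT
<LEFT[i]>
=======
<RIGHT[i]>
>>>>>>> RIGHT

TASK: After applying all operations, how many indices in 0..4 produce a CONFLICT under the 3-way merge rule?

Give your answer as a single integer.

Final LEFT:  [golf, charlie, delta, alpha, alpha]
Final RIGHT: [golf, delta, charlie, alpha, golf]
i=0: L=golf R=golf -> agree -> golf
i=1: L=charlie, R=delta=BASE -> take LEFT -> charlie
i=2: L=delta=BASE, R=charlie -> take RIGHT -> charlie
i=3: L=alpha R=alpha -> agree -> alpha
i=4: L=alpha, R=golf=BASE -> take LEFT -> alpha
Conflict count: 0

Answer: 0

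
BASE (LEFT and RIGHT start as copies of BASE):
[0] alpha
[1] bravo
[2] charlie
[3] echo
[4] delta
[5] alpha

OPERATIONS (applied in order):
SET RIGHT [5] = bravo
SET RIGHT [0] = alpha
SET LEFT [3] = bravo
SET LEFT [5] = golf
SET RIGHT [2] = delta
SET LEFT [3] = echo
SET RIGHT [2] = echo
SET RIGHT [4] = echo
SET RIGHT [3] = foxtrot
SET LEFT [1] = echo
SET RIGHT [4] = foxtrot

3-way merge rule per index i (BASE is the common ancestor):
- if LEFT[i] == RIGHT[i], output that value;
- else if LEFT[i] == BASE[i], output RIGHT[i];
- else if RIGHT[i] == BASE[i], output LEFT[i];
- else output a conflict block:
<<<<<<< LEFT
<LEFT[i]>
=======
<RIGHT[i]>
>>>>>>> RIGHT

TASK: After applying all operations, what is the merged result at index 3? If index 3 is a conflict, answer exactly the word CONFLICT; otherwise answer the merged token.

Answer: foxtrot

Derivation:
Final LEFT:  [alpha, echo, charlie, echo, delta, golf]
Final RIGHT: [alpha, bravo, echo, foxtrot, foxtrot, bravo]
i=0: L=alpha R=alpha -> agree -> alpha
i=1: L=echo, R=bravo=BASE -> take LEFT -> echo
i=2: L=charlie=BASE, R=echo -> take RIGHT -> echo
i=3: L=echo=BASE, R=foxtrot -> take RIGHT -> foxtrot
i=4: L=delta=BASE, R=foxtrot -> take RIGHT -> foxtrot
i=5: BASE=alpha L=golf R=bravo all differ -> CONFLICT
Index 3 -> foxtrot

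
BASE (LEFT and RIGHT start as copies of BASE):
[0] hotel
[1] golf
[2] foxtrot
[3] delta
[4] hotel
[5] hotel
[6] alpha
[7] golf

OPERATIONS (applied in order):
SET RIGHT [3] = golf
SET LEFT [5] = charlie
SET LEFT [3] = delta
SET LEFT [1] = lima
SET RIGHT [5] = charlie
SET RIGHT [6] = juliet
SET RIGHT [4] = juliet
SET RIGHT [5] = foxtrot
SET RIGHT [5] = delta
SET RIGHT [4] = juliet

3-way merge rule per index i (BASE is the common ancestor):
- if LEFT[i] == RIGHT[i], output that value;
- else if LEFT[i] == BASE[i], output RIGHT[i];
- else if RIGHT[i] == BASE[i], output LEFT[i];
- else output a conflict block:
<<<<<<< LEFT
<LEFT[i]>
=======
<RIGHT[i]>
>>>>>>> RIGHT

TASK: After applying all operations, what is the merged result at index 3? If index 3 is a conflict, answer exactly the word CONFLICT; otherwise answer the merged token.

Answer: golf

Derivation:
Final LEFT:  [hotel, lima, foxtrot, delta, hotel, charlie, alpha, golf]
Final RIGHT: [hotel, golf, foxtrot, golf, juliet, delta, juliet, golf]
i=0: L=hotel R=hotel -> agree -> hotel
i=1: L=lima, R=golf=BASE -> take LEFT -> lima
i=2: L=foxtrot R=foxtrot -> agree -> foxtrot
i=3: L=delta=BASE, R=golf -> take RIGHT -> golf
i=4: L=hotel=BASE, R=juliet -> take RIGHT -> juliet
i=5: BASE=hotel L=charlie R=delta all differ -> CONFLICT
i=6: L=alpha=BASE, R=juliet -> take RIGHT -> juliet
i=7: L=golf R=golf -> agree -> golf
Index 3 -> golf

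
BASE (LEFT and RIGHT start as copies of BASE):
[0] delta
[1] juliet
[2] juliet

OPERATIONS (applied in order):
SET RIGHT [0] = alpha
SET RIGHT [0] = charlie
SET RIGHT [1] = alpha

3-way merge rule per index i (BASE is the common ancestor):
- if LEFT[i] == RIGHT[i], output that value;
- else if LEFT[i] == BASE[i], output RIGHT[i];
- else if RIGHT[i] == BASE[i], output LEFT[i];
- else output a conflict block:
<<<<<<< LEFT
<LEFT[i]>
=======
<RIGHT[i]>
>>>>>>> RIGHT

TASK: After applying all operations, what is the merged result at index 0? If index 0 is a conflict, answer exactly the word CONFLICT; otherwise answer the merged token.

Answer: charlie

Derivation:
Final LEFT:  [delta, juliet, juliet]
Final RIGHT: [charlie, alpha, juliet]
i=0: L=delta=BASE, R=charlie -> take RIGHT -> charlie
i=1: L=juliet=BASE, R=alpha -> take RIGHT -> alpha
i=2: L=juliet R=juliet -> agree -> juliet
Index 0 -> charlie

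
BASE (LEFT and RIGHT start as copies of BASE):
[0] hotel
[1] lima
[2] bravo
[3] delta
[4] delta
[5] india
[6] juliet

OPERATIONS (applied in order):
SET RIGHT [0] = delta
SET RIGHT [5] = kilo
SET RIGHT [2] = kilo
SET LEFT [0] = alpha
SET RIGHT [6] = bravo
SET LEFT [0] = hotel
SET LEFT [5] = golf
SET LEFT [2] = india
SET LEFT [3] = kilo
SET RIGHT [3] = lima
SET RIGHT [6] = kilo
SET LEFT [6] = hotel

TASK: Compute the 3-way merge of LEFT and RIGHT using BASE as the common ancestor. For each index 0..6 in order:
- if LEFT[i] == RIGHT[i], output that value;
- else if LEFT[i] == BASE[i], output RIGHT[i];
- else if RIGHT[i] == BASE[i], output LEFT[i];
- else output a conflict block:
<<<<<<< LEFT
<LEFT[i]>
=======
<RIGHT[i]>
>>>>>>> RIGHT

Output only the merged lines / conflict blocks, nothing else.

Answer: delta
lima
<<<<<<< LEFT
india
=======
kilo
>>>>>>> RIGHT
<<<<<<< LEFT
kilo
=======
lima
>>>>>>> RIGHT
delta
<<<<<<< LEFT
golf
=======
kilo
>>>>>>> RIGHT
<<<<<<< LEFT
hotel
=======
kilo
>>>>>>> RIGHT

Derivation:
Final LEFT:  [hotel, lima, india, kilo, delta, golf, hotel]
Final RIGHT: [delta, lima, kilo, lima, delta, kilo, kilo]
i=0: L=hotel=BASE, R=delta -> take RIGHT -> delta
i=1: L=lima R=lima -> agree -> lima
i=2: BASE=bravo L=india R=kilo all differ -> CONFLICT
i=3: BASE=delta L=kilo R=lima all differ -> CONFLICT
i=4: L=delta R=delta -> agree -> delta
i=5: BASE=india L=golf R=kilo all differ -> CONFLICT
i=6: BASE=juliet L=hotel R=kilo all differ -> CONFLICT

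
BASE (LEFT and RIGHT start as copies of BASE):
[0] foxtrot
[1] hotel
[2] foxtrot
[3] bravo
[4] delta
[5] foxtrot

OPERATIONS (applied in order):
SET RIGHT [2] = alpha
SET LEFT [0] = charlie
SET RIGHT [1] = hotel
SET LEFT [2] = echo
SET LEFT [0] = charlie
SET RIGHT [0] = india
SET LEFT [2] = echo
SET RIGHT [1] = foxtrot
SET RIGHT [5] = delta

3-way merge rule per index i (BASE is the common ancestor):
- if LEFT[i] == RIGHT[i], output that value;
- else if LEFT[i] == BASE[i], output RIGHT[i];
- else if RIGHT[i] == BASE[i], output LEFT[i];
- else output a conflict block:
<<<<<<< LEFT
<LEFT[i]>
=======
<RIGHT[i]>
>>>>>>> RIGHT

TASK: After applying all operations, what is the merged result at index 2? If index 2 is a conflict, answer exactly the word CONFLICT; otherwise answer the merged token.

Final LEFT:  [charlie, hotel, echo, bravo, delta, foxtrot]
Final RIGHT: [india, foxtrot, alpha, bravo, delta, delta]
i=0: BASE=foxtrot L=charlie R=india all differ -> CONFLICT
i=1: L=hotel=BASE, R=foxtrot -> take RIGHT -> foxtrot
i=2: BASE=foxtrot L=echo R=alpha all differ -> CONFLICT
i=3: L=bravo R=bravo -> agree -> bravo
i=4: L=delta R=delta -> agree -> delta
i=5: L=foxtrot=BASE, R=delta -> take RIGHT -> delta
Index 2 -> CONFLICT

Answer: CONFLICT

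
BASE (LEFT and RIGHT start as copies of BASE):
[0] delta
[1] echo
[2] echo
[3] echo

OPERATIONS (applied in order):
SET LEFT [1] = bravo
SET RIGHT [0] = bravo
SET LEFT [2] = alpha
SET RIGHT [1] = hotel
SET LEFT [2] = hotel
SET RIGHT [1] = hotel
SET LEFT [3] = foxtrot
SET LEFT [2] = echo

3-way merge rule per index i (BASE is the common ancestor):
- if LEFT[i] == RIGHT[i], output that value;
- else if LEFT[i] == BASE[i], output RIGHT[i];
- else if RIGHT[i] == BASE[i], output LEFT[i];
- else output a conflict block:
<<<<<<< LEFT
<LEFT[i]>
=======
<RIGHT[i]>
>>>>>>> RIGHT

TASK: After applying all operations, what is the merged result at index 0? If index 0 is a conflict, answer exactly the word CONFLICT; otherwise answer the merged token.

Answer: bravo

Derivation:
Final LEFT:  [delta, bravo, echo, foxtrot]
Final RIGHT: [bravo, hotel, echo, echo]
i=0: L=delta=BASE, R=bravo -> take RIGHT -> bravo
i=1: BASE=echo L=bravo R=hotel all differ -> CONFLICT
i=2: L=echo R=echo -> agree -> echo
i=3: L=foxtrot, R=echo=BASE -> take LEFT -> foxtrot
Index 0 -> bravo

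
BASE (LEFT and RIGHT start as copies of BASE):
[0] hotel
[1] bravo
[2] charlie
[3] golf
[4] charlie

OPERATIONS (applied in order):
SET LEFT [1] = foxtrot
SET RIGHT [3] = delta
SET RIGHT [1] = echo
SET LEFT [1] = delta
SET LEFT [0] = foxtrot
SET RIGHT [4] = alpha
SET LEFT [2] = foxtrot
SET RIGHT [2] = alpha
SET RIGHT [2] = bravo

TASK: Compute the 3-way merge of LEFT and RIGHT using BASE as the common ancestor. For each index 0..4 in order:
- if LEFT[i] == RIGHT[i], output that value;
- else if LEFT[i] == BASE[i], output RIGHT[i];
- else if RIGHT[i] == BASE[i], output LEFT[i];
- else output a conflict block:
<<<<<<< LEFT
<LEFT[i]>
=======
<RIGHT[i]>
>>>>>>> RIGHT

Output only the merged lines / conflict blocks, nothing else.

Answer: foxtrot
<<<<<<< LEFT
delta
=======
echo
>>>>>>> RIGHT
<<<<<<< LEFT
foxtrot
=======
bravo
>>>>>>> RIGHT
delta
alpha

Derivation:
Final LEFT:  [foxtrot, delta, foxtrot, golf, charlie]
Final RIGHT: [hotel, echo, bravo, delta, alpha]
i=0: L=foxtrot, R=hotel=BASE -> take LEFT -> foxtrot
i=1: BASE=bravo L=delta R=echo all differ -> CONFLICT
i=2: BASE=charlie L=foxtrot R=bravo all differ -> CONFLICT
i=3: L=golf=BASE, R=delta -> take RIGHT -> delta
i=4: L=charlie=BASE, R=alpha -> take RIGHT -> alpha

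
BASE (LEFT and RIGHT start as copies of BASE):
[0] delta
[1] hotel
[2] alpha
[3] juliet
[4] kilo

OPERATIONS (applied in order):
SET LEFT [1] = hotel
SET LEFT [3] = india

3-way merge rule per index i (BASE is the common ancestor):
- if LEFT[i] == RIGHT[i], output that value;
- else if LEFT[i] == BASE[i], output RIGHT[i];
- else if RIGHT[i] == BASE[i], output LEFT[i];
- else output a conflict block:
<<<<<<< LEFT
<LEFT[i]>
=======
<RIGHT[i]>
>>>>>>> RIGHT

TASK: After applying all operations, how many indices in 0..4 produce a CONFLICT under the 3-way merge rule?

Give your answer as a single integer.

Answer: 0

Derivation:
Final LEFT:  [delta, hotel, alpha, india, kilo]
Final RIGHT: [delta, hotel, alpha, juliet, kilo]
i=0: L=delta R=delta -> agree -> delta
i=1: L=hotel R=hotel -> agree -> hotel
i=2: L=alpha R=alpha -> agree -> alpha
i=3: L=india, R=juliet=BASE -> take LEFT -> india
i=4: L=kilo R=kilo -> agree -> kilo
Conflict count: 0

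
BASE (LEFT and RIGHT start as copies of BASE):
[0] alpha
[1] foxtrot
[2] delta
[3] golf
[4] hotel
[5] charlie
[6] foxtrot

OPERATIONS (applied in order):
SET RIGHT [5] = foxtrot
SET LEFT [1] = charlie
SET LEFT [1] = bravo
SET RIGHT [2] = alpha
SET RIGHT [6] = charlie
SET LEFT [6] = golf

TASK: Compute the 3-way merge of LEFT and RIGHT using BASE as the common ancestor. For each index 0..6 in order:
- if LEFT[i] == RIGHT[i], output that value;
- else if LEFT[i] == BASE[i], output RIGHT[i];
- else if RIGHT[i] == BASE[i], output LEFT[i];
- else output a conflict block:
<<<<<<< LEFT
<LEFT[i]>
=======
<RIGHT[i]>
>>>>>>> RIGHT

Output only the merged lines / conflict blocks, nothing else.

Final LEFT:  [alpha, bravo, delta, golf, hotel, charlie, golf]
Final RIGHT: [alpha, foxtrot, alpha, golf, hotel, foxtrot, charlie]
i=0: L=alpha R=alpha -> agree -> alpha
i=1: L=bravo, R=foxtrot=BASE -> take LEFT -> bravo
i=2: L=delta=BASE, R=alpha -> take RIGHT -> alpha
i=3: L=golf R=golf -> agree -> golf
i=4: L=hotel R=hotel -> agree -> hotel
i=5: L=charlie=BASE, R=foxtrot -> take RIGHT -> foxtrot
i=6: BASE=foxtrot L=golf R=charlie all differ -> CONFLICT

Answer: alpha
bravo
alpha
golf
hotel
foxtrot
<<<<<<< LEFT
golf
=======
charlie
>>>>>>> RIGHT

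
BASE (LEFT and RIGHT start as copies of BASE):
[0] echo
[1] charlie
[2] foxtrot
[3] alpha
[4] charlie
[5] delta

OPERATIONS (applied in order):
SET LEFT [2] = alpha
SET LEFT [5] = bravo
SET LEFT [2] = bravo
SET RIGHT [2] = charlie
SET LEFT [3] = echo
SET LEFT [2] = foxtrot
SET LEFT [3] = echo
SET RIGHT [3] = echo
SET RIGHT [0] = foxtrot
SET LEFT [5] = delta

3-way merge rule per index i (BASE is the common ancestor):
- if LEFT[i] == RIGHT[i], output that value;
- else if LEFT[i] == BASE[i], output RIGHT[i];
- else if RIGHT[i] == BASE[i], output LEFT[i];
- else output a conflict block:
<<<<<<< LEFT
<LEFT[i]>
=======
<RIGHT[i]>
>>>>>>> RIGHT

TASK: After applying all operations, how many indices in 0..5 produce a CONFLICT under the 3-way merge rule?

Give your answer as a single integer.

Final LEFT:  [echo, charlie, foxtrot, echo, charlie, delta]
Final RIGHT: [foxtrot, charlie, charlie, echo, charlie, delta]
i=0: L=echo=BASE, R=foxtrot -> take RIGHT -> foxtrot
i=1: L=charlie R=charlie -> agree -> charlie
i=2: L=foxtrot=BASE, R=charlie -> take RIGHT -> charlie
i=3: L=echo R=echo -> agree -> echo
i=4: L=charlie R=charlie -> agree -> charlie
i=5: L=delta R=delta -> agree -> delta
Conflict count: 0

Answer: 0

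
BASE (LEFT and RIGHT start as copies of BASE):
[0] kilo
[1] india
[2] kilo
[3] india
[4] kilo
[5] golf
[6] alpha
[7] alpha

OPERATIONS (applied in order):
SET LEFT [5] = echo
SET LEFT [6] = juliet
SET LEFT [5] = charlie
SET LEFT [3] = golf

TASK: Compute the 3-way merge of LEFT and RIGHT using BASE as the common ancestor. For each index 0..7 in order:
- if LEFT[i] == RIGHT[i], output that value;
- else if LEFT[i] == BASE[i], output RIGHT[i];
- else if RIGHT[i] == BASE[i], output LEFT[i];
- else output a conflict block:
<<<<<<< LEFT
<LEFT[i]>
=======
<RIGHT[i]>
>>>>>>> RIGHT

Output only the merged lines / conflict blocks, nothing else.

Answer: kilo
india
kilo
golf
kilo
charlie
juliet
alpha

Derivation:
Final LEFT:  [kilo, india, kilo, golf, kilo, charlie, juliet, alpha]
Final RIGHT: [kilo, india, kilo, india, kilo, golf, alpha, alpha]
i=0: L=kilo R=kilo -> agree -> kilo
i=1: L=india R=india -> agree -> india
i=2: L=kilo R=kilo -> agree -> kilo
i=3: L=golf, R=india=BASE -> take LEFT -> golf
i=4: L=kilo R=kilo -> agree -> kilo
i=5: L=charlie, R=golf=BASE -> take LEFT -> charlie
i=6: L=juliet, R=alpha=BASE -> take LEFT -> juliet
i=7: L=alpha R=alpha -> agree -> alpha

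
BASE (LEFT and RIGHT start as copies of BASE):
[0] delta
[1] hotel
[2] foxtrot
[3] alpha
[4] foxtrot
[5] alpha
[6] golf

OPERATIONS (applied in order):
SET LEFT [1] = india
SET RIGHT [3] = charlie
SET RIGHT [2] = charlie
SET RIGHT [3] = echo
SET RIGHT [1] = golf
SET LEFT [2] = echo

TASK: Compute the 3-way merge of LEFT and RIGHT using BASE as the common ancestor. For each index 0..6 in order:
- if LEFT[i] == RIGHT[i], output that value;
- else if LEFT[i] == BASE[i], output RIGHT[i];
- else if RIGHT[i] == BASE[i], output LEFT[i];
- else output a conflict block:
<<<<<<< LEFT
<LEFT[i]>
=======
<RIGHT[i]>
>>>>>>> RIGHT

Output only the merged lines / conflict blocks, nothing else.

Answer: delta
<<<<<<< LEFT
india
=======
golf
>>>>>>> RIGHT
<<<<<<< LEFT
echo
=======
charlie
>>>>>>> RIGHT
echo
foxtrot
alpha
golf

Derivation:
Final LEFT:  [delta, india, echo, alpha, foxtrot, alpha, golf]
Final RIGHT: [delta, golf, charlie, echo, foxtrot, alpha, golf]
i=0: L=delta R=delta -> agree -> delta
i=1: BASE=hotel L=india R=golf all differ -> CONFLICT
i=2: BASE=foxtrot L=echo R=charlie all differ -> CONFLICT
i=3: L=alpha=BASE, R=echo -> take RIGHT -> echo
i=4: L=foxtrot R=foxtrot -> agree -> foxtrot
i=5: L=alpha R=alpha -> agree -> alpha
i=6: L=golf R=golf -> agree -> golf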